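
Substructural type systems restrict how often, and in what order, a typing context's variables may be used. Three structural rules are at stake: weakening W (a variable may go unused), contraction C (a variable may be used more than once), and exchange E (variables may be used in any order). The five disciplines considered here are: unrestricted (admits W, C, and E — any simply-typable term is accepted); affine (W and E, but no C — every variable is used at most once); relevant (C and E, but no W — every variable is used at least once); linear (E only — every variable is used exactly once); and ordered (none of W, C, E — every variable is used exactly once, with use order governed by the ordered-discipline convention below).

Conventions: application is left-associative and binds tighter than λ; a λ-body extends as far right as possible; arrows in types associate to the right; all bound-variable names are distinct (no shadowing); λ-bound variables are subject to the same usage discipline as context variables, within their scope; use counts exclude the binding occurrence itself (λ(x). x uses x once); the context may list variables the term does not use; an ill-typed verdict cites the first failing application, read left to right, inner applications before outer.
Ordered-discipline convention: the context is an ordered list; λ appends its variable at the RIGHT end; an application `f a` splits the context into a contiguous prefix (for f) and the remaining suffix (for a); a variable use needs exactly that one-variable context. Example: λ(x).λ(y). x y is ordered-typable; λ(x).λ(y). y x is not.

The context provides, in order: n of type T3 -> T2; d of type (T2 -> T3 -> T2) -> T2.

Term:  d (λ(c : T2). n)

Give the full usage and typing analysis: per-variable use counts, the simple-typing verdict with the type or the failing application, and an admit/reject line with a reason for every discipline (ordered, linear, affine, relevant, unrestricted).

use counts: n: 1×, d: 1×, c [bound]: 0×
order of uses: d, n
typing: well-typed at T2
ordered ✗ (c left unused)
linear ✗ (c left unused)
affine ✓ (no duplicate uses among n, d, c)
relevant ✗ (c left unused)
unrestricted ✓ (type-checks (T2) and nothing is barred)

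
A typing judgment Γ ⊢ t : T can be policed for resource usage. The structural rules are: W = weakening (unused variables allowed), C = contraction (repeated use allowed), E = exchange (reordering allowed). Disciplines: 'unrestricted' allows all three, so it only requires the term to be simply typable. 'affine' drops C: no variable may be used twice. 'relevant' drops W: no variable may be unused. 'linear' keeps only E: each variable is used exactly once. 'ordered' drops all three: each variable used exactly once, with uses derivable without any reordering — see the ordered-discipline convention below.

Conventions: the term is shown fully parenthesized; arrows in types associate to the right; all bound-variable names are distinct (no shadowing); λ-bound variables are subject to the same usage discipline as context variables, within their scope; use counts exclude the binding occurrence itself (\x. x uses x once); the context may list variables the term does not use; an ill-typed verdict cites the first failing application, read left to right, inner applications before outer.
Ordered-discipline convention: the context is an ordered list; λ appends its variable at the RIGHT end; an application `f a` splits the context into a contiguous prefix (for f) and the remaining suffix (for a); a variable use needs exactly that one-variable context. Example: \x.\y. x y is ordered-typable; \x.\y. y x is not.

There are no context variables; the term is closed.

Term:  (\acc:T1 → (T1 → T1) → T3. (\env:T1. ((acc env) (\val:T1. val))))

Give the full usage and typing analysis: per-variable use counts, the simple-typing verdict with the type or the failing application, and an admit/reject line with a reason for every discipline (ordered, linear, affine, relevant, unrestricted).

usage: acc (λ-bound) ×1; env (λ-bound) ×1; val (λ-bound) ×1
use order (left to right): acc, env, val
typing: the term checks, with type (T1 → (T1 → T1) → T3) → T1 → T3
ordered: ✓ — acc, env, val once each; derivable with no W/C/E
linear: ✓ — acc, env, val: one use apiece
affine: ✓ — no duplicate uses among acc, env, val
relevant: ✓ — none of acc, env, val goes unused
unrestricted: ✓ — simply typable at (T1 → (T1 → T1) → T3) → T1 → T3; W, C, E all held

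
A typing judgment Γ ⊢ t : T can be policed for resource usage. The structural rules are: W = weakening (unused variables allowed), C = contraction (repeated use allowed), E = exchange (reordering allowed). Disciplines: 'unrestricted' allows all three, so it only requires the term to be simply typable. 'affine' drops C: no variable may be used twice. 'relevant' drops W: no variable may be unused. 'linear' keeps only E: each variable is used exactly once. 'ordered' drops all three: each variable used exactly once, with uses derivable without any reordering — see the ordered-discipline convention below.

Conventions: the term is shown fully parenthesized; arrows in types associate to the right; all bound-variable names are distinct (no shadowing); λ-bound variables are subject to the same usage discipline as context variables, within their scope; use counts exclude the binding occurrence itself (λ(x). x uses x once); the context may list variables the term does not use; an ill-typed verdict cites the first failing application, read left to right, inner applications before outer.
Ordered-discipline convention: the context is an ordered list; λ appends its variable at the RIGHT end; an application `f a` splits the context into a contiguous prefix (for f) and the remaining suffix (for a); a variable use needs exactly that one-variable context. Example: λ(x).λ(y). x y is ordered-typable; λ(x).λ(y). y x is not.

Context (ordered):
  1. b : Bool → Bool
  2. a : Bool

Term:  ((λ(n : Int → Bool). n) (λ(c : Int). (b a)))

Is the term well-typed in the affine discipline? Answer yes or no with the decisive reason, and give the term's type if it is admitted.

yes — no duplicate uses among b, a, n, c; term : Int → Bool
use counts: b: 1; a: 1; n (bound): 1; c (bound): 0
use order (left to right): n, b, a
typing: well-typed — term : Int → Bool
summary: ordered ✗; linear ✗; affine ✓; relevant ✗; unrestricted ✓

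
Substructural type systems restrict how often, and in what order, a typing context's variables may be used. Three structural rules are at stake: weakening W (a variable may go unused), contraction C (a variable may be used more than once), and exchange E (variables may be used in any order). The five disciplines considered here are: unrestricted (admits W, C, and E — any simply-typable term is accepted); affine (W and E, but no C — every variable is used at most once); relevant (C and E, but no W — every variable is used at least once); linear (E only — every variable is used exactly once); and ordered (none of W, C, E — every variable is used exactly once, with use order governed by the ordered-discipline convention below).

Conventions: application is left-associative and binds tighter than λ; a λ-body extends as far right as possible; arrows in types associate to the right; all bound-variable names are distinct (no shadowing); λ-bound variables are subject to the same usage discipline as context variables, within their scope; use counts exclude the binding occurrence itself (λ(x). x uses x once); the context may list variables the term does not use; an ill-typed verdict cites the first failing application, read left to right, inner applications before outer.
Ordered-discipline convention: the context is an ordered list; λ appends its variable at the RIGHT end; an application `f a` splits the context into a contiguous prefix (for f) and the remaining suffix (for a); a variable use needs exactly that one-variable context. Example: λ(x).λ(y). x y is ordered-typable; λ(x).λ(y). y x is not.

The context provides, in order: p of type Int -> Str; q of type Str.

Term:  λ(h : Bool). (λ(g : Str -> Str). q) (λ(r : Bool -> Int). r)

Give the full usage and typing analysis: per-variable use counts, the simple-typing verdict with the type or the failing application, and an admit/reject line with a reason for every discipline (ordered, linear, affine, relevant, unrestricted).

counts: p: 0, q: 1, h [bound]: 0, g [bound]: 0, r [bound]: 1
left-to-right use order: q, r
typing: ill-typed: an argument (Bool -> Int) -> Bool -> Int mismatches the expected Str -> Str
ordered: ✗ — a type mismatch blocks all five
linear: ✗ — the type mismatch rejects it
affine: ✗ — not simply typable
relevant: ✗ — fails simple typing
unrestricted: ✗ — a type mismatch blocks all five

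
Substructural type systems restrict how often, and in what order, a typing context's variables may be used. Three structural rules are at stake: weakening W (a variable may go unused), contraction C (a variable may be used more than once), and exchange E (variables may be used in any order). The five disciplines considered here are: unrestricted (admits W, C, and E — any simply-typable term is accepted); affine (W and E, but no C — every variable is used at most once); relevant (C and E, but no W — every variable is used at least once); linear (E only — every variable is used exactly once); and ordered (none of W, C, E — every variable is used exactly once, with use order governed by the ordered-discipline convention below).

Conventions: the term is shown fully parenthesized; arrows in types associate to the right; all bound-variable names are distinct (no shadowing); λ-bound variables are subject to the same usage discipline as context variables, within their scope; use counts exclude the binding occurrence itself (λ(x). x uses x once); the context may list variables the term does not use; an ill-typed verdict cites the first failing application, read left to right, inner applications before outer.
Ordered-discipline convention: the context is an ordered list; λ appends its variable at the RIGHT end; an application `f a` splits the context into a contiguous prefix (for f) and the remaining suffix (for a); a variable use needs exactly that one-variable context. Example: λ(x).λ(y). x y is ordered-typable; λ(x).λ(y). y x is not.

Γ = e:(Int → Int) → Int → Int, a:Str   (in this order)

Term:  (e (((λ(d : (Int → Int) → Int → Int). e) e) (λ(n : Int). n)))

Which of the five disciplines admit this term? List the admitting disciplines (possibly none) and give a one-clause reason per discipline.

accepted by: unrestricted
variable uses: e=3; a=0; d (bound)=0; n (bound)=1
use order (left to right): e, e, e, n
typing: the term checks, with type Int → Int
ordered ✗ (e ×3 used more than once (contraction); a, d never used (weakening))
linear ✗ (e ×3 used more than once (contraction); a, d never used (weakening))
affine ✗ (e ×3 used more than once (contraction))
relevant ✗ (a, d never used (weakening))
unrestricted ✓ (well-typed at Int → Int; no restrictions here)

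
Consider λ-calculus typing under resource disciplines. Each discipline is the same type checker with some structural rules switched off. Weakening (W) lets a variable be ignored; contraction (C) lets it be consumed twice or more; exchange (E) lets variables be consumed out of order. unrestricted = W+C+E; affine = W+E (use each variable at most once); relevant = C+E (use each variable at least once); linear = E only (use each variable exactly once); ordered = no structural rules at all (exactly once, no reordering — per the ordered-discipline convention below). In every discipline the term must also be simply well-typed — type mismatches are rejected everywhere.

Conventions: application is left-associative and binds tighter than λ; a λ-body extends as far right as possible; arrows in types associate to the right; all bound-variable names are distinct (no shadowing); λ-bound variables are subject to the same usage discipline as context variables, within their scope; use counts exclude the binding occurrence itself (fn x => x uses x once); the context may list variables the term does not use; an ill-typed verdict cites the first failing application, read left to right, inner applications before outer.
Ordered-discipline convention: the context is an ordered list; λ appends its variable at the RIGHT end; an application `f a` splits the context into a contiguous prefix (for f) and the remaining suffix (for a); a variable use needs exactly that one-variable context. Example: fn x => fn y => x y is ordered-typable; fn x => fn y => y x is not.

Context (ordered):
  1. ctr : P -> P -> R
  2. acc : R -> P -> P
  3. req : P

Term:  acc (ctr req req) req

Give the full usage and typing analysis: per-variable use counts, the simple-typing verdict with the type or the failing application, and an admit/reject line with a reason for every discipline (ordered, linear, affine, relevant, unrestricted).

use counts: ctr ×1; acc ×1; req ×3
uses in reading order: acc, ctr, req, req, req
typing: well-typed — term : P
ordered: ✗, needs contraction — req ×3
linear: ✗, needs contraction — req ×3
affine: ✗, needs contraction — req ×3
relevant: ✓, at least one use each (ctr, acc, req)
unrestricted: ✓, typability at P is all that's needed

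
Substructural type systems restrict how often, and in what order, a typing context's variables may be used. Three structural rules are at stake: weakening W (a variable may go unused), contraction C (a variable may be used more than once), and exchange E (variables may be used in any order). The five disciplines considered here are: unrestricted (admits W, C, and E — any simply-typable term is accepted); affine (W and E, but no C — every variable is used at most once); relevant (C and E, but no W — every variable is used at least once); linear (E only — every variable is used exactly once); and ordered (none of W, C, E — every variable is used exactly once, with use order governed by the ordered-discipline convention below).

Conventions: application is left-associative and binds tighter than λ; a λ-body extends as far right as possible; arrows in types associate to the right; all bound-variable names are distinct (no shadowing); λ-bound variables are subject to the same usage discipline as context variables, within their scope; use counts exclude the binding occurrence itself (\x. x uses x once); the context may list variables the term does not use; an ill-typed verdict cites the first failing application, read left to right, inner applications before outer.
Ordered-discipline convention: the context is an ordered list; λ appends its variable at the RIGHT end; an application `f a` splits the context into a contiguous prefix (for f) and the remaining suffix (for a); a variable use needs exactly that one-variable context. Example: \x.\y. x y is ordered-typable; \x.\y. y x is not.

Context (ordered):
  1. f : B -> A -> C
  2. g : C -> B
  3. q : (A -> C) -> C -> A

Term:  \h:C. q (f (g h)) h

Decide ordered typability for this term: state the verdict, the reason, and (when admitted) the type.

no — repeated use of h ×2
counts: f: 1×; g: 1×; q: 1×; h (bound): 2×
left-to-right use order: q, f, g, h, h
typing: the term checks, with type C -> A
summary: ordered ✗ · linear ✗ · affine ✗ · relevant ✓ · unrestricted ✓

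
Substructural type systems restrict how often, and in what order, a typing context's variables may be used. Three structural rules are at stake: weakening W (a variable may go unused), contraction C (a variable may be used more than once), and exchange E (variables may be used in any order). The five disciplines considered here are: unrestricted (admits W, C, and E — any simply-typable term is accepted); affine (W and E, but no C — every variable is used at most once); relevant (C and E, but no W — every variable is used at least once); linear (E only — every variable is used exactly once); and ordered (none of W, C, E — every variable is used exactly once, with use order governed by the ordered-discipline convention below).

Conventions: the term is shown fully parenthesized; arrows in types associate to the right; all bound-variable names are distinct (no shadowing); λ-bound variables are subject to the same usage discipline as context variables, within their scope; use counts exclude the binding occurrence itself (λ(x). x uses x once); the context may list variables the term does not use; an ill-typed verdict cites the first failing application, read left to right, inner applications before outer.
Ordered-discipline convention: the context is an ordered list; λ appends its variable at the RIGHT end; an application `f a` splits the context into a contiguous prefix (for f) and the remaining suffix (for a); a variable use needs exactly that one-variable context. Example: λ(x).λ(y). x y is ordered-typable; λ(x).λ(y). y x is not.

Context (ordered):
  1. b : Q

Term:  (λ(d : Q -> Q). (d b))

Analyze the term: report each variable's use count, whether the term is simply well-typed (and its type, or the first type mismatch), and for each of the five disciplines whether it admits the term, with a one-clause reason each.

usage: b ×1, d (λ-bound) ×1
order of uses: d, b
typing: well-typed at (Q -> Q) -> Q
ordered ✗ (use order d, b needs exchange)
linear ✓ (single use per variable (b, d))
affine ✓ (b, d: no repeats, contraction unneeded)
relevant ✓ (b, d: all used, weakening unneeded)
unrestricted ✓ (well-typed at (Q -> Q) -> Q; no restrictions here)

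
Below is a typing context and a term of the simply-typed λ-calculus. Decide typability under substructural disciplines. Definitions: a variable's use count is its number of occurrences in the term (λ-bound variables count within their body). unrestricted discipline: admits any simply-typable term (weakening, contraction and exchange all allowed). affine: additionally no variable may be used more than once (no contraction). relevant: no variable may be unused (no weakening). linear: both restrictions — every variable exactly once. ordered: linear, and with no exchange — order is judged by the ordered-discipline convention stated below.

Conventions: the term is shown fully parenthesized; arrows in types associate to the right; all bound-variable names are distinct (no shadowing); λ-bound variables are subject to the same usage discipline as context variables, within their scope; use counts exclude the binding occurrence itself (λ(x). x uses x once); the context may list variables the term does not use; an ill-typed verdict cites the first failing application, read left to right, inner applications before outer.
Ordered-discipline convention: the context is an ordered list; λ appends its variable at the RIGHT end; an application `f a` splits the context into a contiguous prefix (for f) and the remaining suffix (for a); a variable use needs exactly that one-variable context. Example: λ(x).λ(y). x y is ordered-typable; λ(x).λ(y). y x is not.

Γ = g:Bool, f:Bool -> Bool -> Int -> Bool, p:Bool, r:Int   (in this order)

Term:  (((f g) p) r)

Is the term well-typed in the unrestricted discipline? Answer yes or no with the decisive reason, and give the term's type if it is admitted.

yes — type-checks (Bool) and nothing is barred; term : Bool
use counts: g: 1; f: 1; p: 1; r: 1
left-to-right use order: f, g, p, r
typing: well-typed — term : Bool
all disciplines: ordered ✗ · linear ✓ · affine ✓ · relevant ✓ · unrestricted ✓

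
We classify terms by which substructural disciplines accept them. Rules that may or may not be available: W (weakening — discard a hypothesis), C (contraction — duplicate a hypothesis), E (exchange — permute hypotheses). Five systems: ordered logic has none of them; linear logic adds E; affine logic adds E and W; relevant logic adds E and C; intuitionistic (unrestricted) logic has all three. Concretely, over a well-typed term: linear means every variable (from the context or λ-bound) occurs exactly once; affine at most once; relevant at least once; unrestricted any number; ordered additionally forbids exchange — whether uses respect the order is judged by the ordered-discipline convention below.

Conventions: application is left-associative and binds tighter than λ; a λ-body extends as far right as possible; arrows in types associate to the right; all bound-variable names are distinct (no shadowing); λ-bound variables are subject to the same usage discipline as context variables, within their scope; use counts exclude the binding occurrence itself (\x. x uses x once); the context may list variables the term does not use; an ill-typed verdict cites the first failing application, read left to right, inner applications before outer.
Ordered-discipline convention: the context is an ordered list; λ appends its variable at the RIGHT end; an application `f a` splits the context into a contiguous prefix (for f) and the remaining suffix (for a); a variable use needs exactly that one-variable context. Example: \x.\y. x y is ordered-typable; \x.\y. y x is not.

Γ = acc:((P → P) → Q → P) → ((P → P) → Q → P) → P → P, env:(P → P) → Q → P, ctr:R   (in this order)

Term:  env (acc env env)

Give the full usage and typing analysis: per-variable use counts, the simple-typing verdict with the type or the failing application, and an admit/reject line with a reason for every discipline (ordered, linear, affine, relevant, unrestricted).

usage: acc=1, env=3, ctr=0
order of uses: env, acc, env, env
typing: ✓ — Q → P
ordered: ✗, uses contraction: env ×3; ctr never used (weakening)
linear: ✗, uses contraction: env ×3; ctr never used (weakening)
affine: ✗, uses contraction: env ×3
relevant: ✗, ctr never used (weakening)
unrestricted: ✓, typability at Q → P is all that's needed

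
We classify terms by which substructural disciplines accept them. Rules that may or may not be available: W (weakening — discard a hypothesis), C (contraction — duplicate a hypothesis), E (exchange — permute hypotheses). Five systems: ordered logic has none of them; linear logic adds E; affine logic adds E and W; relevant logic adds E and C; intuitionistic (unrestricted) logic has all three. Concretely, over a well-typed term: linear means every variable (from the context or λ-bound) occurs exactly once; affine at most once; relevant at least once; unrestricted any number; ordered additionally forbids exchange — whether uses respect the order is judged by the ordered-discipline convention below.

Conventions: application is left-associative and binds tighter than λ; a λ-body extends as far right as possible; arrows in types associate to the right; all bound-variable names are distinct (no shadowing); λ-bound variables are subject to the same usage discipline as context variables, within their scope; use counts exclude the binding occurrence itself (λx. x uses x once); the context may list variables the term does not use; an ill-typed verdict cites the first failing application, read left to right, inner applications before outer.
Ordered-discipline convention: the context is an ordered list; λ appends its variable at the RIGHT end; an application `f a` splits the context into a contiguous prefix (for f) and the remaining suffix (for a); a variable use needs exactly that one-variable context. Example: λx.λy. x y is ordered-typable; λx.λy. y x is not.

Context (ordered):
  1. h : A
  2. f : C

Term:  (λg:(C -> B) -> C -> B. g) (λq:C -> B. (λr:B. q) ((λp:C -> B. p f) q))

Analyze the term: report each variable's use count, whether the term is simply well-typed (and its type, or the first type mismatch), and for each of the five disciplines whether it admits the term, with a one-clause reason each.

variable uses: h=0; f=1; g [bound]=1; q [bound]=2; r [bound]=0; p [bound]=1
order of uses: g, q, p, f, q
typing: well-typed at (C -> B) -> C -> B
ordered: ✗, repeated use of q ×2; h, r never used (weakening)
linear: ✗, repeated use of q ×2; h, r never used (weakening)
affine: ✗, repeated use of q ×2
relevant: ✗, h, r never used (weakening)
unrestricted: ✓, type-checks ((C -> B) -> C -> B) and nothing is barred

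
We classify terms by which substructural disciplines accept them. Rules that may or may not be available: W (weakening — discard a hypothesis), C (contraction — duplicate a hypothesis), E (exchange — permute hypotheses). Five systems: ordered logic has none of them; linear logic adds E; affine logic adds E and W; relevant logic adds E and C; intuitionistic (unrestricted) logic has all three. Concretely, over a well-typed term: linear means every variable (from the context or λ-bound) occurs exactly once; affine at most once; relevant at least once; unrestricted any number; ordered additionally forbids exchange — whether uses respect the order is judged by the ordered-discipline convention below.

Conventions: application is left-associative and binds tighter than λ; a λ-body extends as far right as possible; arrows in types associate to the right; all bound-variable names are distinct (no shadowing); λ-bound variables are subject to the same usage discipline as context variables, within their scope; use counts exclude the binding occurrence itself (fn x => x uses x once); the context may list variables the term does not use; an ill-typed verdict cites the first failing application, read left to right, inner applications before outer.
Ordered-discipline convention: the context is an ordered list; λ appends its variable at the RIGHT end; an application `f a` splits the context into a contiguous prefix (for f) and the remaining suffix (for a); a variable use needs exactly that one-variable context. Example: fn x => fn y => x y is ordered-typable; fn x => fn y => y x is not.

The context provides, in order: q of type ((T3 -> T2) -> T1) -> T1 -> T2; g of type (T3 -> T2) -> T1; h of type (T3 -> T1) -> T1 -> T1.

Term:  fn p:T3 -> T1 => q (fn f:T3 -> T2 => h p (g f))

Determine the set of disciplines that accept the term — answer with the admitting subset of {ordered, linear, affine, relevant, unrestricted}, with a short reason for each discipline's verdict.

admitted in: linear, affine, relevant, unrestricted
usage: q: 1, g: 1, h: 1, p (bound): 1, f (bound): 1
uses in reading order: q, h, p, g, f
typing: ✓ — (T3 -> T1) -> T1 -> T2
ordered: ✗ — use order q, h, p, g, f needs exchange
linear: ✓ — q, g, h, p, f: one use apiece
affine: ✓ — q, g, h, p, f: no repeats, contraction unneeded
relevant: ✓ — q, g, h, p, f: all used, weakening unneeded
unrestricted: ✓ — well-typed at (T3 -> T1) -> T1 -> T2; no restrictions here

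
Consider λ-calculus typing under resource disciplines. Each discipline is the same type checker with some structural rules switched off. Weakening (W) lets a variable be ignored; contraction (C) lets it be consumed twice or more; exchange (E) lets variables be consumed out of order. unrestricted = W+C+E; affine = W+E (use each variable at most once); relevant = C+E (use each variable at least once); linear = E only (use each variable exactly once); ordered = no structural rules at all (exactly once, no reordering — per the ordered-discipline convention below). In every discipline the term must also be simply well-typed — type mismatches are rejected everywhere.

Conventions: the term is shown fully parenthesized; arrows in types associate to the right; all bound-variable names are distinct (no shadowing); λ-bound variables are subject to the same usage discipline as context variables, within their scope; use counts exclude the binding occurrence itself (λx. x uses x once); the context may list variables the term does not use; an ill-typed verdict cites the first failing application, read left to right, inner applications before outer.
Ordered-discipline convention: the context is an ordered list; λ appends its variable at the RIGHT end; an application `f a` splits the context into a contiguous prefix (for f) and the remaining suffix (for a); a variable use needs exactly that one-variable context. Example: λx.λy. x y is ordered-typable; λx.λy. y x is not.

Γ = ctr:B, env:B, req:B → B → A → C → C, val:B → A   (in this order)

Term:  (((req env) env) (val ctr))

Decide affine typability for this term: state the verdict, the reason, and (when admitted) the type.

no — env ×2 used more than once (contraction)
usage: ctr=1; env=2; req=1; val=1
use order (left to right): req, env, env, val, ctr
typing: ✓ — C → C
all disciplines: ordered ✗; linear ✗; affine ✗; relevant ✓; unrestricted ✓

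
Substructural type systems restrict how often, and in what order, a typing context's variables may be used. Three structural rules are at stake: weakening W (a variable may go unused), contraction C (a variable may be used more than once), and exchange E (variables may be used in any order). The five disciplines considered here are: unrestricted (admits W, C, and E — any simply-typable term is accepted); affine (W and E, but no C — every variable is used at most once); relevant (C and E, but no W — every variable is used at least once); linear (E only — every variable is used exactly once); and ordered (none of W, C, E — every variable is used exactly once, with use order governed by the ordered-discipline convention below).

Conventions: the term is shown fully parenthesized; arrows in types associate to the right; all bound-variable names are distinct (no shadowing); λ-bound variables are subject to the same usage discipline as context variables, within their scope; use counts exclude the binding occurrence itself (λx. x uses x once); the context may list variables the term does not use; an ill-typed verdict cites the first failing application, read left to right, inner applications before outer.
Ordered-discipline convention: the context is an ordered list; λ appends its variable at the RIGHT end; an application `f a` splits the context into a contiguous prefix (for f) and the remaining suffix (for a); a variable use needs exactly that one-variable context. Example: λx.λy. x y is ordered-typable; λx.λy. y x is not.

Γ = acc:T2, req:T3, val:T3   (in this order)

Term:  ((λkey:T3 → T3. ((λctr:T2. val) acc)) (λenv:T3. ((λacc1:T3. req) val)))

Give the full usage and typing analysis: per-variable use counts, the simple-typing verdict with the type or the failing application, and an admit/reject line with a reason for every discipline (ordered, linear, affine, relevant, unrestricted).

variable uses: acc=1; req=1; val=2; key (bound)=0; ctr (bound)=0; env (bound)=0; acc1 (bound)=0
use order (left to right): val, acc, req, val
typing: ✓ — T3
ordered ✗ (needs contraction — val ×2; unused: key, ctr, env, acc1 — weakening required)
linear ✗ (needs contraction — val ×2; unused: key, ctr, env, acc1 — weakening required)
affine ✗ (needs contraction — val ×2)
relevant ✗ (unused: key, ctr, env, acc1 — weakening required)
unrestricted ✓ (type-checks (T3) and nothing is barred)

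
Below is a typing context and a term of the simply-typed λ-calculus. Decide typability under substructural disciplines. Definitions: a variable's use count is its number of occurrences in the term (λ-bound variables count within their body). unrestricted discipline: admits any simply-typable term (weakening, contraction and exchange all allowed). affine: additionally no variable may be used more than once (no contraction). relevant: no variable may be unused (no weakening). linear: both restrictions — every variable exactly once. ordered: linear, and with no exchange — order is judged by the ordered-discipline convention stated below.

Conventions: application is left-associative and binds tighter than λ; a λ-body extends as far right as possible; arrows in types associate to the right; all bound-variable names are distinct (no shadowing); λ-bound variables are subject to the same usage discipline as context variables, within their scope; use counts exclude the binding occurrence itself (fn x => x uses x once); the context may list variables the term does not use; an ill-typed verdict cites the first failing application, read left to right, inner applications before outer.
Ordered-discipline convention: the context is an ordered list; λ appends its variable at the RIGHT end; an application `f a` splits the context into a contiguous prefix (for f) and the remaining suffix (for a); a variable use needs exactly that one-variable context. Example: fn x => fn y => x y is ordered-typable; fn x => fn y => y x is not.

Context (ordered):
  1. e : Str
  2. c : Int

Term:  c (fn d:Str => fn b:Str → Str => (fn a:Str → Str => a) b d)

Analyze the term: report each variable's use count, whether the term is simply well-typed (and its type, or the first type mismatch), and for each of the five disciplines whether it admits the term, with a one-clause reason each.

usage: e: 0×; c: 1×; d (bound): 1×; b (bound): 1×; a (bound): 1×
use order (left to right): c, a, b, d
typing: ill-typed: can't apply a value of type Int
ordered: ✗ — a type mismatch blocks all five
linear: ✗ — the type mismatch rejects it
affine: ✗ — not simply typable
relevant: ✗ — fails simple typing
unrestricted: ✗ — a type mismatch blocks all five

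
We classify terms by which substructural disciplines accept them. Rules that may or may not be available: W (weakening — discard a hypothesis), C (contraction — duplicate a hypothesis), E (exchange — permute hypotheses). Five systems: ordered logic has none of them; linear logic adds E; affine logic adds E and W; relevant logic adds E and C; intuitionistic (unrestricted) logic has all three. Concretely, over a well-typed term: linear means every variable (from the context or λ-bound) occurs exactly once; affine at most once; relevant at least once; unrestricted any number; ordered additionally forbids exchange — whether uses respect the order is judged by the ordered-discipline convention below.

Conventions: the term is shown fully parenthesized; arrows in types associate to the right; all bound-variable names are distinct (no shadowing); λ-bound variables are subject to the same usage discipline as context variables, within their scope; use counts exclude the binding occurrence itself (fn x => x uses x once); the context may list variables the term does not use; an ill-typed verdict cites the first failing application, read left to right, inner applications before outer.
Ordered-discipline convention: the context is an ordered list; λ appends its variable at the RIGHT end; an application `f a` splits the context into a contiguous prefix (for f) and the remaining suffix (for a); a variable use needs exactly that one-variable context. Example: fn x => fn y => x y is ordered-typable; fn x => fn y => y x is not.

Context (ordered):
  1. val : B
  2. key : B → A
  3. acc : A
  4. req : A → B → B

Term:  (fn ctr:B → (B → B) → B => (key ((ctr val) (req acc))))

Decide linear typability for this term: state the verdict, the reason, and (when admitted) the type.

yes — single use per variable (val, key, acc, req, ctr); term : (B → (B → B) → B) → A
usage: val: 1×; key: 1×; acc: 1×; req: 1×; ctr (bound): 1×
order of uses: key, ctr, val, req, acc
typing: well-typed at (B → (B → B) → B) → A
per-discipline verdicts: ordered ✗ · linear ✓ · affine ✓ · relevant ✓ · unrestricted ✓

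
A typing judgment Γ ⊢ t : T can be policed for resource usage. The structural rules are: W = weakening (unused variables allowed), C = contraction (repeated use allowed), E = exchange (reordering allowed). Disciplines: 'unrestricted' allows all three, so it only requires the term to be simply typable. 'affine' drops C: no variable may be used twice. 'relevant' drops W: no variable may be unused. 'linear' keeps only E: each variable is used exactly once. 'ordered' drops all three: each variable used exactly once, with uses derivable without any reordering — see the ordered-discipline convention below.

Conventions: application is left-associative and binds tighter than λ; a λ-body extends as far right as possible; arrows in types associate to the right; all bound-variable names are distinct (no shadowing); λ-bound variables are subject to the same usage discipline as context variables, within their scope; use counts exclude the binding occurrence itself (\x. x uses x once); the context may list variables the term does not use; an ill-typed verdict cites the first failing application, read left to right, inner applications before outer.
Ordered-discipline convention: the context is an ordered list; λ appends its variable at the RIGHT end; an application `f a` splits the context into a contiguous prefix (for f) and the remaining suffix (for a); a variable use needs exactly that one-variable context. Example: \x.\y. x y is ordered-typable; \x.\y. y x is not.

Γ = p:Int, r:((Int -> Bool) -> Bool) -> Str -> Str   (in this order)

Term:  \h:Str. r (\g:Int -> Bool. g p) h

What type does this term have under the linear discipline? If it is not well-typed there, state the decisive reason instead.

term : Str -> Str
use counts: p ×1; r ×1; h [bound] ×1; g [bound] ×1
uses in reading order: r, g, p, h
typing: well-typed at Str -> Str
summary: ordered ✗ · linear ✓ · affine ✓ · relevant ✓ · unrestricted ✓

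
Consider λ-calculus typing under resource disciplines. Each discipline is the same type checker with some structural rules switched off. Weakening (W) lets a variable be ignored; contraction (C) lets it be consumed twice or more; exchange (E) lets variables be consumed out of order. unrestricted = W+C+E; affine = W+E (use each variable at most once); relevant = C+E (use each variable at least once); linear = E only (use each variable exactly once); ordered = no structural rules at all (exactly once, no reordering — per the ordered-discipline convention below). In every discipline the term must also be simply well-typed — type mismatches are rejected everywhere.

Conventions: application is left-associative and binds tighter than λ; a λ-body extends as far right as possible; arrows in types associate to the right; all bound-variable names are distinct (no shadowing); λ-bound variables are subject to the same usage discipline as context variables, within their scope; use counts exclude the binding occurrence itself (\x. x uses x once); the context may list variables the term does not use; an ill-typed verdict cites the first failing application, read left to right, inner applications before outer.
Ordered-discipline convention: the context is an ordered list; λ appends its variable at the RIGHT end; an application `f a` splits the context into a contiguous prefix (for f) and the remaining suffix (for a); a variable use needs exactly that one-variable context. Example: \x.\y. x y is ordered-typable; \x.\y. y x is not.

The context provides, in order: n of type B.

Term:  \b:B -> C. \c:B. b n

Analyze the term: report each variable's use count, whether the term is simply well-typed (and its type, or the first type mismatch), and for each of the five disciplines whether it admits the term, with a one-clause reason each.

counts: n ×1, b (λ-bound) ×1, c (λ-bound) ×0
order of uses: b, n
typing: the term checks, with type (B -> C) -> B -> C
ordered: ✗, unused: c — weakening required
linear: ✗, unused: c — weakening required
affine: ✓, no duplicate uses among n, b, c
relevant: ✗, unused: c — weakening required
unrestricted: ✓, well-typed at (B -> C) -> B -> C; no restrictions here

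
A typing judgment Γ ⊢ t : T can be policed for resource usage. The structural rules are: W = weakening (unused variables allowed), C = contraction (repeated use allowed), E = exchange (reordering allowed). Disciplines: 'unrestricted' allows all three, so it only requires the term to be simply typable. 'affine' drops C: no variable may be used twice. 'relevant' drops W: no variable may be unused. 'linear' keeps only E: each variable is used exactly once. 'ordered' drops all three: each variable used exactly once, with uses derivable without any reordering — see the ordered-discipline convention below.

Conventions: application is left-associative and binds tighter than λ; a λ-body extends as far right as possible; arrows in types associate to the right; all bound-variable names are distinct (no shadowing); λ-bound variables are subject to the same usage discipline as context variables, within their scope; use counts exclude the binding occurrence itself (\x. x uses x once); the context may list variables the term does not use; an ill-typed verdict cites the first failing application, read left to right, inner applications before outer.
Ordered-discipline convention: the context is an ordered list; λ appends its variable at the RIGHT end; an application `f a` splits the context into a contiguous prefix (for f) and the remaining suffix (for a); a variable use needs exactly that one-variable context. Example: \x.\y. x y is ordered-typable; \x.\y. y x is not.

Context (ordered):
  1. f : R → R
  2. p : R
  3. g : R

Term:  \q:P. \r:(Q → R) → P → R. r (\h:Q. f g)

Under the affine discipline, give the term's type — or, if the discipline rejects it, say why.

term : P → ((Q → R) → P → R) → P → R
usage: f: 1×, p: 0×, g: 1×, q (λ-bound): 0×, r (λ-bound): 1×, h (λ-bound): 0×
use order (left to right): r, f, g
typing: ✓ — P → ((Q → R) → P → R) → P → R
summary: ordered ✗; linear ✗; affine ✓; relevant ✗; unrestricted ✓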